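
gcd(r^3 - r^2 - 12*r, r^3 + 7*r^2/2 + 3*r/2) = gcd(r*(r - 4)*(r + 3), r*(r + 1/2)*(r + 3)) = r^2 + 3*r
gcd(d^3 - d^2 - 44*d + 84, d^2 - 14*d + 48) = d - 6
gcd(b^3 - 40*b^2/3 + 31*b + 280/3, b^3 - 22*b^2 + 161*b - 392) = b^2 - 15*b + 56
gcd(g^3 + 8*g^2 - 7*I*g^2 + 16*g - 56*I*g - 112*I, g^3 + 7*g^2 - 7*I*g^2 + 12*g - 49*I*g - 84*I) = g^2 + g*(4 - 7*I) - 28*I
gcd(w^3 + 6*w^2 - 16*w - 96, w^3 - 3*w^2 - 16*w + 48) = w^2 - 16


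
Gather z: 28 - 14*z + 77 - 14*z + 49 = 154 - 28*z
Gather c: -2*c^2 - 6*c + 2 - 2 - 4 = -2*c^2 - 6*c - 4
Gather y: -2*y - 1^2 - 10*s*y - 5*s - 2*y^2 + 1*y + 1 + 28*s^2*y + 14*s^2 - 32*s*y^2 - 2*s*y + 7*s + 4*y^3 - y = 14*s^2 + 2*s + 4*y^3 + y^2*(-32*s - 2) + y*(28*s^2 - 12*s - 2)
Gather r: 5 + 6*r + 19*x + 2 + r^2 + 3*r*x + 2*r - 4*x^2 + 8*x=r^2 + r*(3*x + 8) - 4*x^2 + 27*x + 7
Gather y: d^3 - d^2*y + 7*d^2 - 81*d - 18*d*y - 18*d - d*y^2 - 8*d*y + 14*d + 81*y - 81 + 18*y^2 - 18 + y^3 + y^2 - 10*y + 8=d^3 + 7*d^2 - 85*d + y^3 + y^2*(19 - d) + y*(-d^2 - 26*d + 71) - 91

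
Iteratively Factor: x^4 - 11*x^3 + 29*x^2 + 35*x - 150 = (x - 5)*(x^3 - 6*x^2 - x + 30) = (x - 5)*(x + 2)*(x^2 - 8*x + 15) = (x - 5)*(x - 3)*(x + 2)*(x - 5)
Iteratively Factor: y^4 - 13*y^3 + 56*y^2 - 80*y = (y - 4)*(y^3 - 9*y^2 + 20*y) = (y - 5)*(y - 4)*(y^2 - 4*y) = y*(y - 5)*(y - 4)*(y - 4)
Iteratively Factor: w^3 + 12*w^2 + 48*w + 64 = (w + 4)*(w^2 + 8*w + 16) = (w + 4)^2*(w + 4)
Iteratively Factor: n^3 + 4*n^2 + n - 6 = (n + 3)*(n^2 + n - 2) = (n + 2)*(n + 3)*(n - 1)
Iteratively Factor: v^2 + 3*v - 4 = (v - 1)*(v + 4)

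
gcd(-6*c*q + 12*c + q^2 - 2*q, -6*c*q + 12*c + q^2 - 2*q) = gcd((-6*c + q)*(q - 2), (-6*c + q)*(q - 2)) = -6*c*q + 12*c + q^2 - 2*q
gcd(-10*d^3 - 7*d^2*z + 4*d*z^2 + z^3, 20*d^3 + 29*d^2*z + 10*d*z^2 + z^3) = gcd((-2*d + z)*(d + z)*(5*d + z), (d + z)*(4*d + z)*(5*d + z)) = 5*d^2 + 6*d*z + z^2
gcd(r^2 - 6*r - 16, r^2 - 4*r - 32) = r - 8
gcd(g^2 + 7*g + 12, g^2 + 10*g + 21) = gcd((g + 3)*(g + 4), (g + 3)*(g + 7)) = g + 3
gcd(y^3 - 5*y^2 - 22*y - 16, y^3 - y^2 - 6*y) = y + 2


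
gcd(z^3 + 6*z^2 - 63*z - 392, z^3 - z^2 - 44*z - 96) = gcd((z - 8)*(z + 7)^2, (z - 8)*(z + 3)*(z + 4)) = z - 8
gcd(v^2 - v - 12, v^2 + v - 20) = v - 4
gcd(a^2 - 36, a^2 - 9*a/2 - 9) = a - 6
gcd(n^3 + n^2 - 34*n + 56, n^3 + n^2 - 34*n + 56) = n^3 + n^2 - 34*n + 56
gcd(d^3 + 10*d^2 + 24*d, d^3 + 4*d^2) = d^2 + 4*d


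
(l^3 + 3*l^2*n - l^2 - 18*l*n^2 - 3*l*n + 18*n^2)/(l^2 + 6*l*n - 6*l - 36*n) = (l^2 - 3*l*n - l + 3*n)/(l - 6)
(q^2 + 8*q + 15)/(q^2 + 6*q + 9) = (q + 5)/(q + 3)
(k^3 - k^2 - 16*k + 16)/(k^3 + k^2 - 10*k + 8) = (k - 4)/(k - 2)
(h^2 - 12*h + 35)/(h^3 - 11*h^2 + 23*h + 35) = 1/(h + 1)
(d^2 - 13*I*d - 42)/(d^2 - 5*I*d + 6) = (d - 7*I)/(d + I)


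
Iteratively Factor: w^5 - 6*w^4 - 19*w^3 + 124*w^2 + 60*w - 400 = (w + 2)*(w^4 - 8*w^3 - 3*w^2 + 130*w - 200) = (w - 5)*(w + 2)*(w^3 - 3*w^2 - 18*w + 40) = (w - 5)*(w + 2)*(w + 4)*(w^2 - 7*w + 10) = (w - 5)^2*(w + 2)*(w + 4)*(w - 2)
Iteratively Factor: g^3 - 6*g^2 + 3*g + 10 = (g + 1)*(g^2 - 7*g + 10) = (g - 5)*(g + 1)*(g - 2)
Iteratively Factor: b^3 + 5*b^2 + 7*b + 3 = (b + 1)*(b^2 + 4*b + 3) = (b + 1)^2*(b + 3)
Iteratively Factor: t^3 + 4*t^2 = (t)*(t^2 + 4*t) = t*(t + 4)*(t)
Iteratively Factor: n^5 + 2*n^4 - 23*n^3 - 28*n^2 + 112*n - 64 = (n - 1)*(n^4 + 3*n^3 - 20*n^2 - 48*n + 64) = (n - 1)^2*(n^3 + 4*n^2 - 16*n - 64) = (n - 1)^2*(n + 4)*(n^2 - 16) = (n - 1)^2*(n + 4)^2*(n - 4)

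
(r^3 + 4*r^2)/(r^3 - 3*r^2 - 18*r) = r*(r + 4)/(r^2 - 3*r - 18)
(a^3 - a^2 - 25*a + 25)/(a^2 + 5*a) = a - 6 + 5/a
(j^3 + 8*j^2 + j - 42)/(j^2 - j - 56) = (j^2 + j - 6)/(j - 8)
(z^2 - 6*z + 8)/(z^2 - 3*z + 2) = (z - 4)/(z - 1)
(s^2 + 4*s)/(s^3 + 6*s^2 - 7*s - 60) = s/(s^2 + 2*s - 15)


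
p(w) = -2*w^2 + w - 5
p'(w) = 1 - 4*w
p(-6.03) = -83.75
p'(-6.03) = 25.12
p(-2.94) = -25.23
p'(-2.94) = 12.76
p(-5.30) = -66.48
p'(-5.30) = 22.20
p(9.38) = -171.59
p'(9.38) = -36.52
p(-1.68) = -12.32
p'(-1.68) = 7.72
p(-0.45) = -5.86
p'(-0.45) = 2.80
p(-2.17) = -16.59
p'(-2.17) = 9.68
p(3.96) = -32.40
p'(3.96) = -14.84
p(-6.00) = -83.00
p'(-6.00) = 25.00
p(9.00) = -158.00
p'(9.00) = -35.00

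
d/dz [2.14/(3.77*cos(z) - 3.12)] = 8.0678*sin(z)/(3.77*cos(z) - 3.12)^2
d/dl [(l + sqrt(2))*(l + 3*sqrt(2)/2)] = 2*l + 5*sqrt(2)/2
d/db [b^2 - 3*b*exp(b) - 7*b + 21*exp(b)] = -3*b*exp(b) + 2*b + 18*exp(b) - 7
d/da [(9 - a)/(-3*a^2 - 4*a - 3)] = 3*(-a^2 + 18*a + 13)/(9*a^4 + 24*a^3 + 34*a^2 + 24*a + 9)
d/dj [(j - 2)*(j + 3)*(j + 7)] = 3*j^2 + 16*j + 1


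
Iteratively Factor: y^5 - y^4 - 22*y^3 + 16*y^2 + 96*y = (y)*(y^4 - y^3 - 22*y^2 + 16*y + 96) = y*(y + 2)*(y^3 - 3*y^2 - 16*y + 48) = y*(y - 4)*(y + 2)*(y^2 + y - 12) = y*(y - 4)*(y + 2)*(y + 4)*(y - 3)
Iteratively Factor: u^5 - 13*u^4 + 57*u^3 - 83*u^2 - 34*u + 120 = (u + 1)*(u^4 - 14*u^3 + 71*u^2 - 154*u + 120) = (u - 4)*(u + 1)*(u^3 - 10*u^2 + 31*u - 30) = (u - 4)*(u - 2)*(u + 1)*(u^2 - 8*u + 15) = (u - 4)*(u - 3)*(u - 2)*(u + 1)*(u - 5)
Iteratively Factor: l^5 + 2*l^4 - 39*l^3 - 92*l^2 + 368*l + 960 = (l + 3)*(l^4 - l^3 - 36*l^2 + 16*l + 320) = (l - 4)*(l + 3)*(l^3 + 3*l^2 - 24*l - 80) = (l - 4)*(l + 3)*(l + 4)*(l^2 - l - 20) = (l - 5)*(l - 4)*(l + 3)*(l + 4)*(l + 4)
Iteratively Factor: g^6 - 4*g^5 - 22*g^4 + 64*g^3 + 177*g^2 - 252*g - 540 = (g + 2)*(g^5 - 6*g^4 - 10*g^3 + 84*g^2 + 9*g - 270) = (g - 3)*(g + 2)*(g^4 - 3*g^3 - 19*g^2 + 27*g + 90) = (g - 5)*(g - 3)*(g + 2)*(g^3 + 2*g^2 - 9*g - 18) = (g - 5)*(g - 3)*(g + 2)^2*(g^2 - 9) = (g - 5)*(g - 3)^2*(g + 2)^2*(g + 3)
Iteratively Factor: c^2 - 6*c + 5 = (c - 5)*(c - 1)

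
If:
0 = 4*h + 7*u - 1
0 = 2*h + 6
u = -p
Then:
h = -3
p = -13/7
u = 13/7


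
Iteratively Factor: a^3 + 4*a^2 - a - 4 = (a + 4)*(a^2 - 1) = (a + 1)*(a + 4)*(a - 1)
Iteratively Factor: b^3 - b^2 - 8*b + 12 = (b - 2)*(b^2 + b - 6) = (b - 2)*(b + 3)*(b - 2)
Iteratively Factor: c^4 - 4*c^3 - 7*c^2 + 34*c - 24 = (c + 3)*(c^3 - 7*c^2 + 14*c - 8) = (c - 2)*(c + 3)*(c^2 - 5*c + 4) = (c - 2)*(c - 1)*(c + 3)*(c - 4)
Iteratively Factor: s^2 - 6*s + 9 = (s - 3)*(s - 3)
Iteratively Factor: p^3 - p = (p)*(p^2 - 1) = p*(p - 1)*(p + 1)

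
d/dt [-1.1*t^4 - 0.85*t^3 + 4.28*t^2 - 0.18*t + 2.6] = -4.4*t^3 - 2.55*t^2 + 8.56*t - 0.18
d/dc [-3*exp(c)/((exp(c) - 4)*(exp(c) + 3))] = 3*(exp(2*c) + 12)*exp(c)/(exp(4*c) - 2*exp(3*c) - 23*exp(2*c) + 24*exp(c) + 144)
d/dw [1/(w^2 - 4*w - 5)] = 2*(2 - w)/(-w^2 + 4*w + 5)^2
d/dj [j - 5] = 1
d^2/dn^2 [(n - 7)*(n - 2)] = 2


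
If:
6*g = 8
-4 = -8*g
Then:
No Solution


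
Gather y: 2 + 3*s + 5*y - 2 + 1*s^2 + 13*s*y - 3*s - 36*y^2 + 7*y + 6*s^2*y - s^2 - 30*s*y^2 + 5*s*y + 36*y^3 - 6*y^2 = 36*y^3 + y^2*(-30*s - 42) + y*(6*s^2 + 18*s + 12)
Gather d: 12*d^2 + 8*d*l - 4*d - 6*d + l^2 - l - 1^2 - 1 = 12*d^2 + d*(8*l - 10) + l^2 - l - 2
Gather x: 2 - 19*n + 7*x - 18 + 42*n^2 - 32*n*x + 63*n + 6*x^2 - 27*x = 42*n^2 + 44*n + 6*x^2 + x*(-32*n - 20) - 16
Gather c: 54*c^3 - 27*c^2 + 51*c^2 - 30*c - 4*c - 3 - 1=54*c^3 + 24*c^2 - 34*c - 4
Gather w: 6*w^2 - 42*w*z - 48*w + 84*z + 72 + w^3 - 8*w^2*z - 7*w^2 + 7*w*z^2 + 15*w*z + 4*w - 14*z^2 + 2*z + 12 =w^3 + w^2*(-8*z - 1) + w*(7*z^2 - 27*z - 44) - 14*z^2 + 86*z + 84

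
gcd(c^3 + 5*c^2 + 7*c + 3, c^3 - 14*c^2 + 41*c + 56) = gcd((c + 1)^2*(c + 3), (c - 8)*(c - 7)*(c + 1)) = c + 1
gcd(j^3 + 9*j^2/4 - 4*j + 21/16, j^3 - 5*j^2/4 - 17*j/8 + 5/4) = j - 1/2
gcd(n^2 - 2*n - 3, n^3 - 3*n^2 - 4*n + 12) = n - 3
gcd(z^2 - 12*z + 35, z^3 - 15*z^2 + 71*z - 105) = z^2 - 12*z + 35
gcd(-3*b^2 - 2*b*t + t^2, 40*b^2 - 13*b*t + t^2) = 1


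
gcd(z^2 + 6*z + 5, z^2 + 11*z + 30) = z + 5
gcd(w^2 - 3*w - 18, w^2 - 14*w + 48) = w - 6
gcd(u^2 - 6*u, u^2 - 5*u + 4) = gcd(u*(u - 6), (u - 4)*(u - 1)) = 1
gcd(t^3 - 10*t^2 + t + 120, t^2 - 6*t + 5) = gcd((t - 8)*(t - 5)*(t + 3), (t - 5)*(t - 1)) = t - 5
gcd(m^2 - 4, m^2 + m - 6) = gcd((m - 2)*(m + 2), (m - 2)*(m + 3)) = m - 2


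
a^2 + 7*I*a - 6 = (a + I)*(a + 6*I)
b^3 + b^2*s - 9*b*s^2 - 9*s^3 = (b - 3*s)*(b + s)*(b + 3*s)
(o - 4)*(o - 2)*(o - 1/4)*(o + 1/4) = o^4 - 6*o^3 + 127*o^2/16 + 3*o/8 - 1/2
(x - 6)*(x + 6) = x^2 - 36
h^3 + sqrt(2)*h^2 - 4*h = h*(h - sqrt(2))*(h + 2*sqrt(2))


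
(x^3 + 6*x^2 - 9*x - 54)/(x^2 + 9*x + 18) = x - 3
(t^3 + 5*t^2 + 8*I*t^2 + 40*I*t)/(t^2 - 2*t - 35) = t*(t + 8*I)/(t - 7)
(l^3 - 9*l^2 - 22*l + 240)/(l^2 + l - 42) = (l^2 - 3*l - 40)/(l + 7)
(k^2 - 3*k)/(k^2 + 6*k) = (k - 3)/(k + 6)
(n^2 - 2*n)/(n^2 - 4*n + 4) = n/(n - 2)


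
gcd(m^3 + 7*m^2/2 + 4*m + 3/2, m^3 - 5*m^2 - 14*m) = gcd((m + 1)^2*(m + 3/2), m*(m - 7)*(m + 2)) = 1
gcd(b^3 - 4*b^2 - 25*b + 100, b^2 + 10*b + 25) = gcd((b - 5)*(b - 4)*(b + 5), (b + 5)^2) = b + 5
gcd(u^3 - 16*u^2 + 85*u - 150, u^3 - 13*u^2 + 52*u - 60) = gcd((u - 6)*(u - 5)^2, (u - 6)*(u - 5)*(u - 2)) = u^2 - 11*u + 30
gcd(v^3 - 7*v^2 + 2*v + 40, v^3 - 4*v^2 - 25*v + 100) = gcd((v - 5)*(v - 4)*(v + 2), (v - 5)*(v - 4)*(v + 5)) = v^2 - 9*v + 20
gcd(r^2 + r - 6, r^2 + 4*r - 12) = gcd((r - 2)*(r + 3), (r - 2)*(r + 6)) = r - 2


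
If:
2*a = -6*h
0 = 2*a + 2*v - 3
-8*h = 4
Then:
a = 3/2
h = -1/2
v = 0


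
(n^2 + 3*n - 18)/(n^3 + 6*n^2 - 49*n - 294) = (n - 3)/(n^2 - 49)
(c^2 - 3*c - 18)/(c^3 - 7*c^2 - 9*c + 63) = (c - 6)/(c^2 - 10*c + 21)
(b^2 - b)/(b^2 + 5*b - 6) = b/(b + 6)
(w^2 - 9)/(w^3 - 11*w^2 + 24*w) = (w + 3)/(w*(w - 8))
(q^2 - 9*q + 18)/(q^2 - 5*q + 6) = (q - 6)/(q - 2)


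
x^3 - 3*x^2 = x^2*(x - 3)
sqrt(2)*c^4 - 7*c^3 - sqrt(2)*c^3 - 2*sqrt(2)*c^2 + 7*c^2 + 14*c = c*(c - 2)*(c - 7*sqrt(2)/2)*(sqrt(2)*c + sqrt(2))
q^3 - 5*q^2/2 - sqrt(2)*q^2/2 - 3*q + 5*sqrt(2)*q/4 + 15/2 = (q - 5/2)*(q - 3*sqrt(2)/2)*(q + sqrt(2))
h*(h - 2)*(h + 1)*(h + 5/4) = h^4 + h^3/4 - 13*h^2/4 - 5*h/2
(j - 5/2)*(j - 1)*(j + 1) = j^3 - 5*j^2/2 - j + 5/2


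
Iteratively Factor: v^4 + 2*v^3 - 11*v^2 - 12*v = (v + 1)*(v^3 + v^2 - 12*v) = v*(v + 1)*(v^2 + v - 12) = v*(v + 1)*(v + 4)*(v - 3)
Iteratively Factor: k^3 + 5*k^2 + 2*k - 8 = (k - 1)*(k^2 + 6*k + 8) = (k - 1)*(k + 4)*(k + 2)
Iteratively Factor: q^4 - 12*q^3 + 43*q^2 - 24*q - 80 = (q + 1)*(q^3 - 13*q^2 + 56*q - 80) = (q - 4)*(q + 1)*(q^2 - 9*q + 20) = (q - 4)^2*(q + 1)*(q - 5)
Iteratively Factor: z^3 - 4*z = (z)*(z^2 - 4) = z*(z - 2)*(z + 2)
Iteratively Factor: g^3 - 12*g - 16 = (g - 4)*(g^2 + 4*g + 4) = (g - 4)*(g + 2)*(g + 2)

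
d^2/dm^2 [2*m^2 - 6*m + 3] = 4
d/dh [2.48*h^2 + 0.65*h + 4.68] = 4.96*h + 0.65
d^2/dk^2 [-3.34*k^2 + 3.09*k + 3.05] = -6.68000000000000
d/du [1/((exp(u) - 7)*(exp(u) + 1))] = 2*(3 - exp(u))*exp(u)/(exp(4*u) - 12*exp(3*u) + 22*exp(2*u) + 84*exp(u) + 49)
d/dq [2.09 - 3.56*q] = -3.56000000000000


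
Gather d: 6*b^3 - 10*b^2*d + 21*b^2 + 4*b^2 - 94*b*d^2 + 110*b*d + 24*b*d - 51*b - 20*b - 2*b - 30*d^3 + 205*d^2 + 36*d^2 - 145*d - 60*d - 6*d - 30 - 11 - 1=6*b^3 + 25*b^2 - 73*b - 30*d^3 + d^2*(241 - 94*b) + d*(-10*b^2 + 134*b - 211) - 42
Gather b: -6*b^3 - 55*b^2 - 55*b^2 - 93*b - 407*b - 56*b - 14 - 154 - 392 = -6*b^3 - 110*b^2 - 556*b - 560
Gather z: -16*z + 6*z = -10*z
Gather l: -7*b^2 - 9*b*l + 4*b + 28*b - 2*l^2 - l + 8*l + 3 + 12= -7*b^2 + 32*b - 2*l^2 + l*(7 - 9*b) + 15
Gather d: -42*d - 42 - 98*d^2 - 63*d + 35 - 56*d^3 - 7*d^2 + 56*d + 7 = -56*d^3 - 105*d^2 - 49*d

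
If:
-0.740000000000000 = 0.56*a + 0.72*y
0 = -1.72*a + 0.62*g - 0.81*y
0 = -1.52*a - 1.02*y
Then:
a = 1.44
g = 1.19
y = -2.15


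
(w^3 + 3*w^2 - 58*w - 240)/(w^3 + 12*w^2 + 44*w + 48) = (w^2 - 3*w - 40)/(w^2 + 6*w + 8)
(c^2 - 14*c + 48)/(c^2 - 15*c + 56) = (c - 6)/(c - 7)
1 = 1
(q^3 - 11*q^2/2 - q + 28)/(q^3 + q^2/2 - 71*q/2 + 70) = (2*q^2 - 3*q - 14)/(2*q^2 + 9*q - 35)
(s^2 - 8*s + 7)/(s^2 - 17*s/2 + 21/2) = 2*(s - 1)/(2*s - 3)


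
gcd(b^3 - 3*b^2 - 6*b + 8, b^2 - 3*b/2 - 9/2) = 1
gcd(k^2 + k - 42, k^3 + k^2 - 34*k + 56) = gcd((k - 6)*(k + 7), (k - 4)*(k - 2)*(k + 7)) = k + 7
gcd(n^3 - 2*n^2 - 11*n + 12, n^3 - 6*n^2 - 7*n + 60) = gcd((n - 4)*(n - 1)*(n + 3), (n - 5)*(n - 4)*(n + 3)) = n^2 - n - 12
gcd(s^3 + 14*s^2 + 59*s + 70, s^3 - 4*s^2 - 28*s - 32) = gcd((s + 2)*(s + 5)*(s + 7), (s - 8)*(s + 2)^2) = s + 2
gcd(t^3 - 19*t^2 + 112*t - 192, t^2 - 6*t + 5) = 1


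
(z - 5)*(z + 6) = z^2 + z - 30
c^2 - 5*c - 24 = (c - 8)*(c + 3)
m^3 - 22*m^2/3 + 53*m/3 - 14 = (m - 3)*(m - 7/3)*(m - 2)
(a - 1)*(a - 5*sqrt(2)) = a^2 - 5*sqrt(2)*a - a + 5*sqrt(2)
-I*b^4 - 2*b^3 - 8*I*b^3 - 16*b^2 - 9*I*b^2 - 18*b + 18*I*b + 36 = (b + 3)*(b + 6)*(b - 2*I)*(-I*b + I)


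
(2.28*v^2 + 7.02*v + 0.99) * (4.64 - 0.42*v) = -0.9576*v^3 + 7.6308*v^2 + 32.157*v + 4.5936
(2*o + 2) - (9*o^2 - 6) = -9*o^2 + 2*o + 8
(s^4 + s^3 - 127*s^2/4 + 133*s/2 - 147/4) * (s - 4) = s^5 - 3*s^4 - 143*s^3/4 + 387*s^2/2 - 1211*s/4 + 147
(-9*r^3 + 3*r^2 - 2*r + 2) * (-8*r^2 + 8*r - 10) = 72*r^5 - 96*r^4 + 130*r^3 - 62*r^2 + 36*r - 20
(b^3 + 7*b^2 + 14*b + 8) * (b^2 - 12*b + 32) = b^5 - 5*b^4 - 38*b^3 + 64*b^2 + 352*b + 256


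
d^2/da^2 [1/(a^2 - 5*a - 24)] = 2*(a^2 - 5*a - (2*a - 5)^2 - 24)/(-a^2 + 5*a + 24)^3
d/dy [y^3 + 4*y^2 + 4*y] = 3*y^2 + 8*y + 4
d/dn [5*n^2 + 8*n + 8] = 10*n + 8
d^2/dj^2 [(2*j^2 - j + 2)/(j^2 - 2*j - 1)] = 2*(3*j^3 + 12*j^2 - 15*j + 14)/(j^6 - 6*j^5 + 9*j^4 + 4*j^3 - 9*j^2 - 6*j - 1)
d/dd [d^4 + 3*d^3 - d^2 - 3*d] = 4*d^3 + 9*d^2 - 2*d - 3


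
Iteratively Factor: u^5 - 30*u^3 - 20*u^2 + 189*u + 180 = (u + 4)*(u^4 - 4*u^3 - 14*u^2 + 36*u + 45) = (u - 3)*(u + 4)*(u^3 - u^2 - 17*u - 15) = (u - 3)*(u + 3)*(u + 4)*(u^2 - 4*u - 5) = (u - 3)*(u + 1)*(u + 3)*(u + 4)*(u - 5)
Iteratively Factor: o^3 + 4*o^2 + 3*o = (o)*(o^2 + 4*o + 3) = o*(o + 3)*(o + 1)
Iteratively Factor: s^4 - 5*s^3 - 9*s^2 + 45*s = (s - 5)*(s^3 - 9*s) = (s - 5)*(s + 3)*(s^2 - 3*s) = s*(s - 5)*(s + 3)*(s - 3)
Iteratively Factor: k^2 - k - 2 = (k - 2)*(k + 1)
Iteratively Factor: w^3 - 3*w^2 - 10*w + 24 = (w - 2)*(w^2 - w - 12) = (w - 2)*(w + 3)*(w - 4)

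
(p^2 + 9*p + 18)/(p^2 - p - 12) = (p + 6)/(p - 4)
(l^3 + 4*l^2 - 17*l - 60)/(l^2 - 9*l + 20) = (l^2 + 8*l + 15)/(l - 5)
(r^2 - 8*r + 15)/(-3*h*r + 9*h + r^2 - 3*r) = (r - 5)/(-3*h + r)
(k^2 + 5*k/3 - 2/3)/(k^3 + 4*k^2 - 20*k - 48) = (k - 1/3)/(k^2 + 2*k - 24)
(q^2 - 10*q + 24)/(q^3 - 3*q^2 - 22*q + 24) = (q - 4)/(q^2 + 3*q - 4)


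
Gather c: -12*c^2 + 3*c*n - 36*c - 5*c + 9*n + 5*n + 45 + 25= -12*c^2 + c*(3*n - 41) + 14*n + 70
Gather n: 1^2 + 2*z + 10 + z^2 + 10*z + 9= z^2 + 12*z + 20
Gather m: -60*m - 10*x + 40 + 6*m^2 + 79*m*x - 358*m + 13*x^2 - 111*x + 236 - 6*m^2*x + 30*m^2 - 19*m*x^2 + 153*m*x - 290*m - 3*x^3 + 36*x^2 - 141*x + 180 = m^2*(36 - 6*x) + m*(-19*x^2 + 232*x - 708) - 3*x^3 + 49*x^2 - 262*x + 456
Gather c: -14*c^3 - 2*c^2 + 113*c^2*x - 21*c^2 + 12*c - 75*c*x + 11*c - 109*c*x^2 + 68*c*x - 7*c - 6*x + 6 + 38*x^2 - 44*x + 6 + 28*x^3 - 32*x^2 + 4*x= -14*c^3 + c^2*(113*x - 23) + c*(-109*x^2 - 7*x + 16) + 28*x^3 + 6*x^2 - 46*x + 12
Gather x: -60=-60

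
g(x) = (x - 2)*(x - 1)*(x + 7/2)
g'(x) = (x - 2)*(x - 1) + (x - 2)*(x + 7/2) + (x - 1)*(x + 7/2)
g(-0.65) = 12.46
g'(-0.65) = -7.88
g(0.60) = 2.30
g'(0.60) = -6.82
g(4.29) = 58.69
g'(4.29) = 51.00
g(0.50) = 3.00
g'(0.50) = -7.25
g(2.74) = 8.03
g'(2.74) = 16.76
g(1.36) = -1.12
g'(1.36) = -1.59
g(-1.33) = 16.84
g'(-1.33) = -4.52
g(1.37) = -1.14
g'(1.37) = -1.50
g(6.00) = 190.00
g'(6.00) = 105.50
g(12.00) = 1705.00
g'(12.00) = 435.50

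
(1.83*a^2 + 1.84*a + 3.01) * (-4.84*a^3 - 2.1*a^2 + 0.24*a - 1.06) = -8.8572*a^5 - 12.7486*a^4 - 17.9932*a^3 - 7.8192*a^2 - 1.228*a - 3.1906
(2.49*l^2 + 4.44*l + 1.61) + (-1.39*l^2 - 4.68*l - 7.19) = 1.1*l^2 - 0.239999999999999*l - 5.58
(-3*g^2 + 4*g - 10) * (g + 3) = -3*g^3 - 5*g^2 + 2*g - 30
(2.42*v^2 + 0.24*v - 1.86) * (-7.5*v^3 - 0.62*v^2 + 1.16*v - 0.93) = -18.15*v^5 - 3.3004*v^4 + 16.6084*v^3 - 0.819*v^2 - 2.3808*v + 1.7298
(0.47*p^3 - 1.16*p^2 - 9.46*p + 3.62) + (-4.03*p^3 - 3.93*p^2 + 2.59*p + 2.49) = -3.56*p^3 - 5.09*p^2 - 6.87*p + 6.11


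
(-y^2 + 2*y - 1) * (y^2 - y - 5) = -y^4 + 3*y^3 + 2*y^2 - 9*y + 5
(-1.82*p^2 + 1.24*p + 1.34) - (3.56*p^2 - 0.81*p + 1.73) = -5.38*p^2 + 2.05*p - 0.39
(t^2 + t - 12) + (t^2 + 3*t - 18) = 2*t^2 + 4*t - 30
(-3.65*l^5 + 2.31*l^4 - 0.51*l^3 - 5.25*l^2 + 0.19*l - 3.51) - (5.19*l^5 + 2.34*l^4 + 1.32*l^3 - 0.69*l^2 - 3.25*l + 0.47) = -8.84*l^5 - 0.0299999999999998*l^4 - 1.83*l^3 - 4.56*l^2 + 3.44*l - 3.98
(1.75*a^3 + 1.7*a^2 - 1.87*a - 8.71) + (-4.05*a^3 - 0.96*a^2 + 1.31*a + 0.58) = -2.3*a^3 + 0.74*a^2 - 0.56*a - 8.13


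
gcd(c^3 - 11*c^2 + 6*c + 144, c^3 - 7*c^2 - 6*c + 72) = c^2 - 3*c - 18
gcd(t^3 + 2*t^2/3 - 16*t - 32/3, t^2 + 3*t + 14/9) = t + 2/3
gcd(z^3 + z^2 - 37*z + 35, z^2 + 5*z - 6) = z - 1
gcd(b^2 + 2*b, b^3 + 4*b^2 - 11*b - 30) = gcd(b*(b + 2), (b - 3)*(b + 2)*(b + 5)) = b + 2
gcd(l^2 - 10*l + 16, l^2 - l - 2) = l - 2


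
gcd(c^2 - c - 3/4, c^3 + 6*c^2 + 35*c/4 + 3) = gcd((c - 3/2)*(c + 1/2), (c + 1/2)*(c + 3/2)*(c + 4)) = c + 1/2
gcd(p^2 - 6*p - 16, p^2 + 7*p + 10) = p + 2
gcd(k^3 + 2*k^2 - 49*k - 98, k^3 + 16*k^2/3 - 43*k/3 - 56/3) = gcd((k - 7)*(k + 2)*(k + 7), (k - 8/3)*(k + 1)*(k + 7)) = k + 7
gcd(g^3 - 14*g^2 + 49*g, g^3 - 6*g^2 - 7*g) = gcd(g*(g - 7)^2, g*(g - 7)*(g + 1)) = g^2 - 7*g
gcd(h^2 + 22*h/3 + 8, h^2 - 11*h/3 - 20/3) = h + 4/3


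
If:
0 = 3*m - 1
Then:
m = 1/3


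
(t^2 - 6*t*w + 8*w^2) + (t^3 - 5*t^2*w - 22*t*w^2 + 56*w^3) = t^3 - 5*t^2*w + t^2 - 22*t*w^2 - 6*t*w + 56*w^3 + 8*w^2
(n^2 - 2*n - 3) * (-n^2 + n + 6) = -n^4 + 3*n^3 + 7*n^2 - 15*n - 18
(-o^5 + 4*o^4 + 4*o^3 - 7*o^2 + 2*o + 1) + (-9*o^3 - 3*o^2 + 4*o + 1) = -o^5 + 4*o^4 - 5*o^3 - 10*o^2 + 6*o + 2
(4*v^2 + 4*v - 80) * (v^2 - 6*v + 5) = 4*v^4 - 20*v^3 - 84*v^2 + 500*v - 400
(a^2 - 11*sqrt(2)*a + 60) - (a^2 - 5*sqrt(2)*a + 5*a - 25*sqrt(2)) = -6*sqrt(2)*a - 5*a + 25*sqrt(2) + 60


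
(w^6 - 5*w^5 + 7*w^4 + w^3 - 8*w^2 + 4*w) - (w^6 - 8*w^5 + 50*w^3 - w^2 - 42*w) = 3*w^5 + 7*w^4 - 49*w^3 - 7*w^2 + 46*w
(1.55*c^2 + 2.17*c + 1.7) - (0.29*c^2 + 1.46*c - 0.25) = 1.26*c^2 + 0.71*c + 1.95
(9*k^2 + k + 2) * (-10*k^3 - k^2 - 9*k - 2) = -90*k^5 - 19*k^4 - 102*k^3 - 29*k^2 - 20*k - 4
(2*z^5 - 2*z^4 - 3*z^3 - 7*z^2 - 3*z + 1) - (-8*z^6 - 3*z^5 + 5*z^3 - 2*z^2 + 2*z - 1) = 8*z^6 + 5*z^5 - 2*z^4 - 8*z^3 - 5*z^2 - 5*z + 2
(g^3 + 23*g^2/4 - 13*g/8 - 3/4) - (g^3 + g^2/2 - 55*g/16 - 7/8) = 21*g^2/4 + 29*g/16 + 1/8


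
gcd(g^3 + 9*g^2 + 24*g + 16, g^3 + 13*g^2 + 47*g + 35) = g + 1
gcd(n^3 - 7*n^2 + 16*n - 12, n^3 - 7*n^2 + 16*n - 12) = n^3 - 7*n^2 + 16*n - 12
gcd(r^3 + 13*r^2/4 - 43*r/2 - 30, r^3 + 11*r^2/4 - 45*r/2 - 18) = r^2 + 2*r - 24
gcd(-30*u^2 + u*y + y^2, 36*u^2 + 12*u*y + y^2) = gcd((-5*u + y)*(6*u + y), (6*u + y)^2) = 6*u + y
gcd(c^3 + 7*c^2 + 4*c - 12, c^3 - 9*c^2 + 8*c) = c - 1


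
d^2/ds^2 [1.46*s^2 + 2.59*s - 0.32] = 2.92000000000000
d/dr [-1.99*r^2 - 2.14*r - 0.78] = -3.98*r - 2.14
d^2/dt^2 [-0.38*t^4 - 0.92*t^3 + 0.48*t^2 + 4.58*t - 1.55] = -4.56*t^2 - 5.52*t + 0.96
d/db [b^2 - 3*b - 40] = 2*b - 3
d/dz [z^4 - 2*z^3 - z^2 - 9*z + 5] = 4*z^3 - 6*z^2 - 2*z - 9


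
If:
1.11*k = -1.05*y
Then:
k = -0.945945945945946*y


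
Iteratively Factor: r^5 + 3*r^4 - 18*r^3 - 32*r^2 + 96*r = (r - 2)*(r^4 + 5*r^3 - 8*r^2 - 48*r) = (r - 2)*(r + 4)*(r^3 + r^2 - 12*r) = (r - 3)*(r - 2)*(r + 4)*(r^2 + 4*r) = r*(r - 3)*(r - 2)*(r + 4)*(r + 4)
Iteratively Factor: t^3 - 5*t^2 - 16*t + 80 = (t + 4)*(t^2 - 9*t + 20) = (t - 4)*(t + 4)*(t - 5)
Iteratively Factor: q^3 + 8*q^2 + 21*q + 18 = (q + 3)*(q^2 + 5*q + 6) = (q + 2)*(q + 3)*(q + 3)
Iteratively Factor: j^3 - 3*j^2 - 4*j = (j - 4)*(j^2 + j) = (j - 4)*(j + 1)*(j)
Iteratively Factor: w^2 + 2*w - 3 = (w - 1)*(w + 3)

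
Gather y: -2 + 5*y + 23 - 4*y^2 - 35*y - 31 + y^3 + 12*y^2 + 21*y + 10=y^3 + 8*y^2 - 9*y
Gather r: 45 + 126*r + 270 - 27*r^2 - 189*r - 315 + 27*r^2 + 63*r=0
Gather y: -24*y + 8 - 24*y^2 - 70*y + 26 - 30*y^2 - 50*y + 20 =-54*y^2 - 144*y + 54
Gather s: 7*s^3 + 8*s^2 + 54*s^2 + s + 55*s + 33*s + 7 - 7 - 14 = 7*s^3 + 62*s^2 + 89*s - 14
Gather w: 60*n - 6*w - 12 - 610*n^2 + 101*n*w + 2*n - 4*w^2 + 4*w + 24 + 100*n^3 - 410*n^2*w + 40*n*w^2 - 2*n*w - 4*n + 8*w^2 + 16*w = 100*n^3 - 610*n^2 + 58*n + w^2*(40*n + 4) + w*(-410*n^2 + 99*n + 14) + 12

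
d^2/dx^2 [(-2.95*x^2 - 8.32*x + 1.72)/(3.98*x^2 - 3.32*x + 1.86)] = (-5.6843418860808e-14*x^4 - 341.544496*x^3 + 294.502488*x^2 + 233.183424*x - 110.715544)/(63.044792*x^6 - 157.770384*x^5 + 219.996888*x^4 - 184.058144*x^3 + 102.812616*x^2 - 34.457616*x + 6.434856)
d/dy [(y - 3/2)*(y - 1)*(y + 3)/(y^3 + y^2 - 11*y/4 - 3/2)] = 2*(y^2 + 16*y + 19)/(4*y^4 + 20*y^3 + 33*y^2 + 20*y + 4)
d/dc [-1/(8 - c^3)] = -3*c^2/(c^3 - 8)^2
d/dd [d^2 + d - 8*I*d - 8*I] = 2*d + 1 - 8*I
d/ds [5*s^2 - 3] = 10*s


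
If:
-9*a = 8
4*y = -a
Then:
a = -8/9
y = 2/9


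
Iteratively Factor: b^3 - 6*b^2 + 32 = (b + 2)*(b^2 - 8*b + 16) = (b - 4)*(b + 2)*(b - 4)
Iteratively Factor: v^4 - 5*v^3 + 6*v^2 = (v - 3)*(v^3 - 2*v^2) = v*(v - 3)*(v^2 - 2*v) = v*(v - 3)*(v - 2)*(v)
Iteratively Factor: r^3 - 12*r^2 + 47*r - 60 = (r - 4)*(r^2 - 8*r + 15) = (r - 5)*(r - 4)*(r - 3)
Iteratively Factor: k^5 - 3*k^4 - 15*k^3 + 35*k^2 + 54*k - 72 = (k - 3)*(k^4 - 15*k^2 - 10*k + 24) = (k - 4)*(k - 3)*(k^3 + 4*k^2 + k - 6) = (k - 4)*(k - 3)*(k - 1)*(k^2 + 5*k + 6) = (k - 4)*(k - 3)*(k - 1)*(k + 2)*(k + 3)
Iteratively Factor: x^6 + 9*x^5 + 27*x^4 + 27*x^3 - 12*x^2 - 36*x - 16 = (x + 1)*(x^5 + 8*x^4 + 19*x^3 + 8*x^2 - 20*x - 16) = (x + 1)*(x + 2)*(x^4 + 6*x^3 + 7*x^2 - 6*x - 8) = (x - 1)*(x + 1)*(x + 2)*(x^3 + 7*x^2 + 14*x + 8) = (x - 1)*(x + 1)^2*(x + 2)*(x^2 + 6*x + 8) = (x - 1)*(x + 1)^2*(x + 2)^2*(x + 4)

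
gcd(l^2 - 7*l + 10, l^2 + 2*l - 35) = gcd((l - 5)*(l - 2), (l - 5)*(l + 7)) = l - 5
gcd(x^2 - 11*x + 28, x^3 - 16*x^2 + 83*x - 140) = x^2 - 11*x + 28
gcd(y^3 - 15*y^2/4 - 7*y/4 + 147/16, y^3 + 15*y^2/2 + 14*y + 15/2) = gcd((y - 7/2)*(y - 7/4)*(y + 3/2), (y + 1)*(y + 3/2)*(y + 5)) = y + 3/2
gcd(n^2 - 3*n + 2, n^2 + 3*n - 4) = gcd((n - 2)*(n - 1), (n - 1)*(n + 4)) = n - 1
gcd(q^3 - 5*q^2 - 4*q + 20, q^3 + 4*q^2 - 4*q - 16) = q^2 - 4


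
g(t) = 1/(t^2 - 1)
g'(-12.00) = 0.00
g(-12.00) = 0.01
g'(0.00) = 0.00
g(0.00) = -1.00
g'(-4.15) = 0.03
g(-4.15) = 0.06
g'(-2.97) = 0.10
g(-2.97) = 0.13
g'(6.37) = -0.01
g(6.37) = 0.03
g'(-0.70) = 5.38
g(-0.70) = -1.96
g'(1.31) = -5.11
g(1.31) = 1.40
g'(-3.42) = 0.06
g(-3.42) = 0.09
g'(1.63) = -1.19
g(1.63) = 0.60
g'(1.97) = -0.47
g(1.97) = 0.35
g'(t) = -2*t/(t^2 - 1)^2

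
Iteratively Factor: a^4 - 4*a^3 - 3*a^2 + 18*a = (a - 3)*(a^3 - a^2 - 6*a) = (a - 3)^2*(a^2 + 2*a) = a*(a - 3)^2*(a + 2)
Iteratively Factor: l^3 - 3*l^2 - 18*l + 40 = (l - 5)*(l^2 + 2*l - 8) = (l - 5)*(l - 2)*(l + 4)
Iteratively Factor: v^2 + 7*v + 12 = (v + 4)*(v + 3)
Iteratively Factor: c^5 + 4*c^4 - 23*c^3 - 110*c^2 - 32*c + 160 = (c - 5)*(c^4 + 9*c^3 + 22*c^2 - 32) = (c - 5)*(c + 4)*(c^3 + 5*c^2 + 2*c - 8) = (c - 5)*(c - 1)*(c + 4)*(c^2 + 6*c + 8) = (c - 5)*(c - 1)*(c + 4)^2*(c + 2)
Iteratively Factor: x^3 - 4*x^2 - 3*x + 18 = (x - 3)*(x^2 - x - 6) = (x - 3)^2*(x + 2)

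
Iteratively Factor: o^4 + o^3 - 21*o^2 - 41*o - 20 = (o - 5)*(o^3 + 6*o^2 + 9*o + 4) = (o - 5)*(o + 1)*(o^2 + 5*o + 4) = (o - 5)*(o + 1)*(o + 4)*(o + 1)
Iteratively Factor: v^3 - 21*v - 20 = (v - 5)*(v^2 + 5*v + 4) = (v - 5)*(v + 4)*(v + 1)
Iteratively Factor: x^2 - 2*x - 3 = (x + 1)*(x - 3)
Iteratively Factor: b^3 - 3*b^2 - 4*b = (b - 4)*(b^2 + b) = b*(b - 4)*(b + 1)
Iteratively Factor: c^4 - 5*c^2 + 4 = (c + 2)*(c^3 - 2*c^2 - c + 2) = (c + 1)*(c + 2)*(c^2 - 3*c + 2) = (c - 1)*(c + 1)*(c + 2)*(c - 2)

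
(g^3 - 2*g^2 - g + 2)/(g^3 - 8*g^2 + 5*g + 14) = (g - 1)/(g - 7)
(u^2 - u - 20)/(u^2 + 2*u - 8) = (u - 5)/(u - 2)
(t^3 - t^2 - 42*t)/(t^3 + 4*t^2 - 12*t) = (t - 7)/(t - 2)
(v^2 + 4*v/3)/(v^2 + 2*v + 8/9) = 3*v/(3*v + 2)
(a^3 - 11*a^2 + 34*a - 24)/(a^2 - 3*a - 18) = (a^2 - 5*a + 4)/(a + 3)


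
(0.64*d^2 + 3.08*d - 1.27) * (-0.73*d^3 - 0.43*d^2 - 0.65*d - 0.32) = -0.4672*d^5 - 2.5236*d^4 - 0.8133*d^3 - 1.6607*d^2 - 0.1601*d + 0.4064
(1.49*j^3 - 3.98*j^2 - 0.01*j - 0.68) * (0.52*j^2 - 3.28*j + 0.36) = 0.7748*j^5 - 6.9568*j^4 + 13.5856*j^3 - 1.7536*j^2 + 2.2268*j - 0.2448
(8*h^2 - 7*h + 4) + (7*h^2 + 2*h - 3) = 15*h^2 - 5*h + 1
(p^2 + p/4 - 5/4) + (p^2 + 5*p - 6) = 2*p^2 + 21*p/4 - 29/4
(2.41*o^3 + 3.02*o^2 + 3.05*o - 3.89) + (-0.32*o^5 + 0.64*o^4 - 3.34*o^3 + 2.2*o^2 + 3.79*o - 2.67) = -0.32*o^5 + 0.64*o^4 - 0.93*o^3 + 5.22*o^2 + 6.84*o - 6.56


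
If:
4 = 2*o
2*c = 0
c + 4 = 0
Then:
No Solution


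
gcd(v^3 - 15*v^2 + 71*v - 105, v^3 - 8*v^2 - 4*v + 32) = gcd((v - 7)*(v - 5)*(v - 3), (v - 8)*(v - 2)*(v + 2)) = 1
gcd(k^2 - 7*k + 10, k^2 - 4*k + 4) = k - 2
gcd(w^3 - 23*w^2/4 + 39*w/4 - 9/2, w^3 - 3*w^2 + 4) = w - 2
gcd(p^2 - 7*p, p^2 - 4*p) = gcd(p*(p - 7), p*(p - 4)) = p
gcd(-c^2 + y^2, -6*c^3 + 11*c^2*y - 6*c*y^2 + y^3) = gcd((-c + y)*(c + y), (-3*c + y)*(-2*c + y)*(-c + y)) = -c + y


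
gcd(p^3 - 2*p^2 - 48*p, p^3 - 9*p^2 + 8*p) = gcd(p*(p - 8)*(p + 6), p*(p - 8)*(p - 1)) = p^2 - 8*p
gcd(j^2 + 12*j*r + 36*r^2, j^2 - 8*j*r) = 1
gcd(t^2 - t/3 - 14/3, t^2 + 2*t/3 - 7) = t - 7/3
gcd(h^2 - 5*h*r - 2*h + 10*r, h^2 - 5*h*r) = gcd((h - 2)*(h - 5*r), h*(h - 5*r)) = -h + 5*r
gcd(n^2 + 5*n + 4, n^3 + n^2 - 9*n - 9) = n + 1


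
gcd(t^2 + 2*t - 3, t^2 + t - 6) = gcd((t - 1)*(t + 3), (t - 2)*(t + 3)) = t + 3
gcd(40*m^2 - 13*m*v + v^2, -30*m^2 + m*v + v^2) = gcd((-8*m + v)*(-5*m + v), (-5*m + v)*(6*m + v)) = -5*m + v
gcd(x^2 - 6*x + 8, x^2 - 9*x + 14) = x - 2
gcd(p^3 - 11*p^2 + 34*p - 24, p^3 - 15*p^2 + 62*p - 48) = p^2 - 7*p + 6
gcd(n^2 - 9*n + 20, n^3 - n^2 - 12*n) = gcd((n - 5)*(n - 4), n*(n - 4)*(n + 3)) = n - 4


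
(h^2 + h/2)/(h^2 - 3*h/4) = 2*(2*h + 1)/(4*h - 3)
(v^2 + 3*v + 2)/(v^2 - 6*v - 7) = (v + 2)/(v - 7)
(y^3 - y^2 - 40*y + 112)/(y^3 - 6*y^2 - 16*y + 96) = (y^2 + 3*y - 28)/(y^2 - 2*y - 24)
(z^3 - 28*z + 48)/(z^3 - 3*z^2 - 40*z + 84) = (z - 4)/(z - 7)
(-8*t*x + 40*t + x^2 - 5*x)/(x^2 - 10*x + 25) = (-8*t + x)/(x - 5)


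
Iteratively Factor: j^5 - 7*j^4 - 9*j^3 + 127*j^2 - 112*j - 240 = (j + 4)*(j^4 - 11*j^3 + 35*j^2 - 13*j - 60) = (j + 1)*(j + 4)*(j^3 - 12*j^2 + 47*j - 60) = (j - 4)*(j + 1)*(j + 4)*(j^2 - 8*j + 15) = (j - 4)*(j - 3)*(j + 1)*(j + 4)*(j - 5)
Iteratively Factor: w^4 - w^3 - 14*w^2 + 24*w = (w)*(w^3 - w^2 - 14*w + 24) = w*(w - 2)*(w^2 + w - 12) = w*(w - 3)*(w - 2)*(w + 4)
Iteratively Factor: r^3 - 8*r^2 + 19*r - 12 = (r - 1)*(r^2 - 7*r + 12) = (r - 3)*(r - 1)*(r - 4)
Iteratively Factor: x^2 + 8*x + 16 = (x + 4)*(x + 4)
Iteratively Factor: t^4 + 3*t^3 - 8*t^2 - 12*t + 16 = (t + 4)*(t^3 - t^2 - 4*t + 4) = (t - 2)*(t + 4)*(t^2 + t - 2) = (t - 2)*(t - 1)*(t + 4)*(t + 2)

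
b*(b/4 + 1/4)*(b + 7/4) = b^3/4 + 11*b^2/16 + 7*b/16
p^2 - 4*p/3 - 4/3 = (p - 2)*(p + 2/3)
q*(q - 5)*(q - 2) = q^3 - 7*q^2 + 10*q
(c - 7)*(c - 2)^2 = c^3 - 11*c^2 + 32*c - 28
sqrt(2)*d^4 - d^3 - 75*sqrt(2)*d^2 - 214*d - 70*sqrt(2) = (d - 7*sqrt(2))*(d + sqrt(2))*(d + 5*sqrt(2))*(sqrt(2)*d + 1)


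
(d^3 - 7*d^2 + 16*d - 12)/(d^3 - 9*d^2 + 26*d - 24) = (d - 2)/(d - 4)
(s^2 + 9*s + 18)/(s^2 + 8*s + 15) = (s + 6)/(s + 5)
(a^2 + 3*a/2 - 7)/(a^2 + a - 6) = (a + 7/2)/(a + 3)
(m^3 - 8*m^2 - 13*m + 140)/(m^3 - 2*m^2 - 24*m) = (m^2 - 12*m + 35)/(m*(m - 6))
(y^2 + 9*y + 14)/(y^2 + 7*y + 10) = (y + 7)/(y + 5)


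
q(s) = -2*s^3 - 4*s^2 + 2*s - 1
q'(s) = -6*s^2 - 8*s + 2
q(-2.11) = -4.24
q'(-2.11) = -7.83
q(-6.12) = 295.38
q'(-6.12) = -173.77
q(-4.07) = 59.44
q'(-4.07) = -64.83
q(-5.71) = 229.50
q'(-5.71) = -147.94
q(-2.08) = -4.47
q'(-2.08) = -7.32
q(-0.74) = -3.86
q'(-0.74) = 4.63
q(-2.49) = 0.10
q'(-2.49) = -15.28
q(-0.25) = -1.72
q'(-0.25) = 3.62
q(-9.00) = 1115.00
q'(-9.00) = -412.00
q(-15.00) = 5819.00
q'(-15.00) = -1228.00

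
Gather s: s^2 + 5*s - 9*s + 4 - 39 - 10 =s^2 - 4*s - 45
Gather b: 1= 1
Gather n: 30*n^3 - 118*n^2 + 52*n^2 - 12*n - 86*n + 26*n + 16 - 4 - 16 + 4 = 30*n^3 - 66*n^2 - 72*n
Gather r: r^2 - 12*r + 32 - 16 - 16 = r^2 - 12*r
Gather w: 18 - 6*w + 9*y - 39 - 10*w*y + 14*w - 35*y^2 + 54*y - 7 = w*(8 - 10*y) - 35*y^2 + 63*y - 28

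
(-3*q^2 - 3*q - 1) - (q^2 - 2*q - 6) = -4*q^2 - q + 5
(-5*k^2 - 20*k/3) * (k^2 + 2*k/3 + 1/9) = -5*k^4 - 10*k^3 - 5*k^2 - 20*k/27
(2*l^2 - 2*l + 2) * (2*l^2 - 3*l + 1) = 4*l^4 - 10*l^3 + 12*l^2 - 8*l + 2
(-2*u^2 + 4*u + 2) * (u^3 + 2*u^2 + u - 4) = -2*u^5 + 8*u^3 + 16*u^2 - 14*u - 8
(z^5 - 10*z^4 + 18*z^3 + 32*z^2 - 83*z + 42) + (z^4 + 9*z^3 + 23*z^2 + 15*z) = z^5 - 9*z^4 + 27*z^3 + 55*z^2 - 68*z + 42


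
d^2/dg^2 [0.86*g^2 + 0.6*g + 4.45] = 1.72000000000000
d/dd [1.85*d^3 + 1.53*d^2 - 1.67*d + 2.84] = 5.55*d^2 + 3.06*d - 1.67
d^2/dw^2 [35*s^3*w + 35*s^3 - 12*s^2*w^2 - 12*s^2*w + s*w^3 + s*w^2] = 2*s*(-12*s + 3*w + 1)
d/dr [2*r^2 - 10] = 4*r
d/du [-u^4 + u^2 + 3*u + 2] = -4*u^3 + 2*u + 3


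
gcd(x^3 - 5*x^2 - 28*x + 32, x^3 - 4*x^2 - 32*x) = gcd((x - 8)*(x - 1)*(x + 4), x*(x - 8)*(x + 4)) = x^2 - 4*x - 32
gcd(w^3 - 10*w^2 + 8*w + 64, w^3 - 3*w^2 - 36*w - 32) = w - 8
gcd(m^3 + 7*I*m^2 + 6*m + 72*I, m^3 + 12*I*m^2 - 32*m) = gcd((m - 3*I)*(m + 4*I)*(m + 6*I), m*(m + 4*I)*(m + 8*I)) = m + 4*I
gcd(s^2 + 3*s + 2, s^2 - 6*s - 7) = s + 1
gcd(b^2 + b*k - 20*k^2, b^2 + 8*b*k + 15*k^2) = b + 5*k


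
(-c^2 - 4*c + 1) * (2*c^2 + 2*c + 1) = -2*c^4 - 10*c^3 - 7*c^2 - 2*c + 1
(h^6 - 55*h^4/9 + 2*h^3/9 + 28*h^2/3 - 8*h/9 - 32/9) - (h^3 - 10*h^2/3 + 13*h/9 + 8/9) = h^6 - 55*h^4/9 - 7*h^3/9 + 38*h^2/3 - 7*h/3 - 40/9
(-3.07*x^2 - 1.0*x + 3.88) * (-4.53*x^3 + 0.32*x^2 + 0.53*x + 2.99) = 13.9071*x^5 + 3.5476*x^4 - 19.5235*x^3 - 8.4677*x^2 - 0.9336*x + 11.6012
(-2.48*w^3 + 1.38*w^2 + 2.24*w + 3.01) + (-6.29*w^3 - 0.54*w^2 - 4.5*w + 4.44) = -8.77*w^3 + 0.84*w^2 - 2.26*w + 7.45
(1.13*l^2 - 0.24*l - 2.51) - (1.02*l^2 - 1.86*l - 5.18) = 0.11*l^2 + 1.62*l + 2.67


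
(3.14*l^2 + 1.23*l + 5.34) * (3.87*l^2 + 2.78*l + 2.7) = 12.1518*l^4 + 13.4893*l^3 + 32.5632*l^2 + 18.1662*l + 14.418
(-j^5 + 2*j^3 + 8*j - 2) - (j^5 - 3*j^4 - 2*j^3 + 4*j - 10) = -2*j^5 + 3*j^4 + 4*j^3 + 4*j + 8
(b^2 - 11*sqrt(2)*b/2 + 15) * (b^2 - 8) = b^4 - 11*sqrt(2)*b^3/2 + 7*b^2 + 44*sqrt(2)*b - 120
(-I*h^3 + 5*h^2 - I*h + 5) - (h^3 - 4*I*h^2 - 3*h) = -h^3 - I*h^3 + 5*h^2 + 4*I*h^2 + 3*h - I*h + 5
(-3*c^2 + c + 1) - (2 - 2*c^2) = -c^2 + c - 1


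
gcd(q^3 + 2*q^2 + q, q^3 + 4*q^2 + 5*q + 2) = q^2 + 2*q + 1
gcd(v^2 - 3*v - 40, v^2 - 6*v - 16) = v - 8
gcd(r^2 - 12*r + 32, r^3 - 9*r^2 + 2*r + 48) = r - 8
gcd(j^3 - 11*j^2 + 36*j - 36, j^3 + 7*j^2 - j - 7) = 1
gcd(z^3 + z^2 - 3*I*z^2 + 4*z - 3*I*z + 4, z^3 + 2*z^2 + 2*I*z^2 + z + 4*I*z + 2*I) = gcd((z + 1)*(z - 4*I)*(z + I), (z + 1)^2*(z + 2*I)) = z + 1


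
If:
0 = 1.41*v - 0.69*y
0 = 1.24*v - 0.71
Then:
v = 0.57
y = 1.17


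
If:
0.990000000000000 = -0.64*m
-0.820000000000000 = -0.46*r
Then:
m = -1.55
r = 1.78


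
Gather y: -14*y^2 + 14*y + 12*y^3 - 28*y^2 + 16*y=12*y^3 - 42*y^2 + 30*y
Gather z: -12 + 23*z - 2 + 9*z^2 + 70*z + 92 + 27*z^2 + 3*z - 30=36*z^2 + 96*z + 48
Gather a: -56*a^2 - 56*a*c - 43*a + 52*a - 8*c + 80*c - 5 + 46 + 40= -56*a^2 + a*(9 - 56*c) + 72*c + 81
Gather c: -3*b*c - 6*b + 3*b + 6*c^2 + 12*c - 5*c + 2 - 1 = -3*b + 6*c^2 + c*(7 - 3*b) + 1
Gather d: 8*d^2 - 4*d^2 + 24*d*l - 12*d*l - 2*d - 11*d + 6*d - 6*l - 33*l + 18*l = 4*d^2 + d*(12*l - 7) - 21*l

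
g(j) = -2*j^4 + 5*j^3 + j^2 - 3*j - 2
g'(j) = -8*j^3 + 15*j^2 + 2*j - 3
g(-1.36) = -15.49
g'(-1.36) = 42.15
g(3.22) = -49.37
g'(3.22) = -108.12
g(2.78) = -14.64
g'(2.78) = -53.39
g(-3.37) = -429.86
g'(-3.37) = 466.80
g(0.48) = -2.76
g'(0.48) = 0.53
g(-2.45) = -134.24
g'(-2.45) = 199.79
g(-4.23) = -990.16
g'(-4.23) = 862.43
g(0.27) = -2.65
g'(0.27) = -1.52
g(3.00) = -29.00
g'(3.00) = -78.00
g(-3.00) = -281.00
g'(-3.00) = 342.00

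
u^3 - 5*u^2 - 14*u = u*(u - 7)*(u + 2)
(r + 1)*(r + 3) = r^2 + 4*r + 3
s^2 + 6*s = s*(s + 6)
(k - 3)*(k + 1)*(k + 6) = k^3 + 4*k^2 - 15*k - 18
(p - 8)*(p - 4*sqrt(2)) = p^2 - 8*p - 4*sqrt(2)*p + 32*sqrt(2)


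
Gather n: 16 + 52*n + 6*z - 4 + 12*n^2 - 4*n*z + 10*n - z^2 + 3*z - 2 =12*n^2 + n*(62 - 4*z) - z^2 + 9*z + 10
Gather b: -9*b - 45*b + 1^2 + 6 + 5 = 12 - 54*b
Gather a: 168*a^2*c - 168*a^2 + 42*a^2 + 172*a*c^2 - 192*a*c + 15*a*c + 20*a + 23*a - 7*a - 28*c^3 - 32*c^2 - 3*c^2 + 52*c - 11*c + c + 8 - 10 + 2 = a^2*(168*c - 126) + a*(172*c^2 - 177*c + 36) - 28*c^3 - 35*c^2 + 42*c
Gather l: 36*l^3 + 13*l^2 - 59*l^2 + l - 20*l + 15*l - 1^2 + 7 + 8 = 36*l^3 - 46*l^2 - 4*l + 14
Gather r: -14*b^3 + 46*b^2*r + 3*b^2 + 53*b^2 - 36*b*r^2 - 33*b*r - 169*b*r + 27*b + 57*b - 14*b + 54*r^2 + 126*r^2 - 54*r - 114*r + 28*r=-14*b^3 + 56*b^2 + 70*b + r^2*(180 - 36*b) + r*(46*b^2 - 202*b - 140)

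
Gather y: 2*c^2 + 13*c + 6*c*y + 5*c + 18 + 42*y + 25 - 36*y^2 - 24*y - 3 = 2*c^2 + 18*c - 36*y^2 + y*(6*c + 18) + 40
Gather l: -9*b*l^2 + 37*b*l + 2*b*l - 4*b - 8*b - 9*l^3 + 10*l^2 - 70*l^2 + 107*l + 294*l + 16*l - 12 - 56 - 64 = -12*b - 9*l^3 + l^2*(-9*b - 60) + l*(39*b + 417) - 132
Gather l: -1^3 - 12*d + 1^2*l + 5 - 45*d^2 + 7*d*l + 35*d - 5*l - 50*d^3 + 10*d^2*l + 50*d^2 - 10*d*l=-50*d^3 + 5*d^2 + 23*d + l*(10*d^2 - 3*d - 4) + 4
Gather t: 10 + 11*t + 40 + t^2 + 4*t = t^2 + 15*t + 50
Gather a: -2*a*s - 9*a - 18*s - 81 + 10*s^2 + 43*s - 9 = a*(-2*s - 9) + 10*s^2 + 25*s - 90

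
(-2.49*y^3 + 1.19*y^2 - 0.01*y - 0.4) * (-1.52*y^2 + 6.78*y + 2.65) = 3.7848*y^5 - 18.691*y^4 + 1.4849*y^3 + 3.6937*y^2 - 2.7385*y - 1.06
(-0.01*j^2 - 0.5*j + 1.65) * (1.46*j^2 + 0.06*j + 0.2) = -0.0146*j^4 - 0.7306*j^3 + 2.377*j^2 - 0.00100000000000001*j + 0.33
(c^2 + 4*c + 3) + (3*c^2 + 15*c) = 4*c^2 + 19*c + 3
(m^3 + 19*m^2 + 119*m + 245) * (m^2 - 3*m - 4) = m^5 + 16*m^4 + 58*m^3 - 188*m^2 - 1211*m - 980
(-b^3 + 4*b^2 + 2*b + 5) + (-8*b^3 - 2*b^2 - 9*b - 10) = -9*b^3 + 2*b^2 - 7*b - 5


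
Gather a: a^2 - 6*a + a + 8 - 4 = a^2 - 5*a + 4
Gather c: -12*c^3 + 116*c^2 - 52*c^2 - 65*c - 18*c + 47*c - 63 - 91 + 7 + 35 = -12*c^3 + 64*c^2 - 36*c - 112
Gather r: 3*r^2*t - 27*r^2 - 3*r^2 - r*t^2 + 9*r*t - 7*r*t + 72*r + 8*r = r^2*(3*t - 30) + r*(-t^2 + 2*t + 80)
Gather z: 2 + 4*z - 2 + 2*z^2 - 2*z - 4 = 2*z^2 + 2*z - 4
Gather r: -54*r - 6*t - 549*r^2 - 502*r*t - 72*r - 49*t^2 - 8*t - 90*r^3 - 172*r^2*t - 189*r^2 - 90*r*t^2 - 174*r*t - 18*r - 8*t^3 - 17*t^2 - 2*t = -90*r^3 + r^2*(-172*t - 738) + r*(-90*t^2 - 676*t - 144) - 8*t^3 - 66*t^2 - 16*t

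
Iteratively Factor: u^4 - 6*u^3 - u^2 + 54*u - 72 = (u - 3)*(u^3 - 3*u^2 - 10*u + 24) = (u - 4)*(u - 3)*(u^2 + u - 6) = (u - 4)*(u - 3)*(u - 2)*(u + 3)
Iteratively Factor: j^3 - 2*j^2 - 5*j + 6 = (j - 1)*(j^2 - j - 6) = (j - 3)*(j - 1)*(j + 2)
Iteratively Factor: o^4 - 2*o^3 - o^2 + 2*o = (o + 1)*(o^3 - 3*o^2 + 2*o) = (o - 2)*(o + 1)*(o^2 - o) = o*(o - 2)*(o + 1)*(o - 1)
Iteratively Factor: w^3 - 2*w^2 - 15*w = (w - 5)*(w^2 + 3*w) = w*(w - 5)*(w + 3)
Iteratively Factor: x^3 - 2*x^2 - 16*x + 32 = (x - 2)*(x^2 - 16) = (x - 4)*(x - 2)*(x + 4)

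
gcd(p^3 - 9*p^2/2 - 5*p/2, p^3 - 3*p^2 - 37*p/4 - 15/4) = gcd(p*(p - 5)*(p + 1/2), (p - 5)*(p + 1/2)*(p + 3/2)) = p^2 - 9*p/2 - 5/2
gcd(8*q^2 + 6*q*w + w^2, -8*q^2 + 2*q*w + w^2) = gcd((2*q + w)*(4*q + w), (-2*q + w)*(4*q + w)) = 4*q + w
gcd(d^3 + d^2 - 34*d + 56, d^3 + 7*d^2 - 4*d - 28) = d^2 + 5*d - 14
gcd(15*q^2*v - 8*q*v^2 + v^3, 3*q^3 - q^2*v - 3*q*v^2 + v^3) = 3*q - v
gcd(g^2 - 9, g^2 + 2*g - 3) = g + 3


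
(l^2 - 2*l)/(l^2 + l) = (l - 2)/(l + 1)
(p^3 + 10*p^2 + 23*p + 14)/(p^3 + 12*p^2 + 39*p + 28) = (p + 2)/(p + 4)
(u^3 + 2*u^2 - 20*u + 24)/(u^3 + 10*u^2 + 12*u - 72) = (u - 2)/(u + 6)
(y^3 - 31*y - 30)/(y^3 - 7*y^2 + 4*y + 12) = (y + 5)/(y - 2)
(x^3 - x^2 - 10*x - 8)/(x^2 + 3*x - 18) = (x^3 - x^2 - 10*x - 8)/(x^2 + 3*x - 18)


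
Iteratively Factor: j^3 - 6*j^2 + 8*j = (j - 2)*(j^2 - 4*j) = j*(j - 2)*(j - 4)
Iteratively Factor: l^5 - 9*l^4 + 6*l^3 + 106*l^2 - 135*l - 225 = (l + 3)*(l^4 - 12*l^3 + 42*l^2 - 20*l - 75) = (l - 3)*(l + 3)*(l^3 - 9*l^2 + 15*l + 25) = (l - 3)*(l + 1)*(l + 3)*(l^2 - 10*l + 25) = (l - 5)*(l - 3)*(l + 1)*(l + 3)*(l - 5)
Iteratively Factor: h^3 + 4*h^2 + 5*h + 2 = (h + 2)*(h^2 + 2*h + 1) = (h + 1)*(h + 2)*(h + 1)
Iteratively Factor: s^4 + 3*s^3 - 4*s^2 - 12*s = (s + 2)*(s^3 + s^2 - 6*s) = (s - 2)*(s + 2)*(s^2 + 3*s) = (s - 2)*(s + 2)*(s + 3)*(s)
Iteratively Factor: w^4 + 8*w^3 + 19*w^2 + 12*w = (w + 3)*(w^3 + 5*w^2 + 4*w) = (w + 1)*(w + 3)*(w^2 + 4*w) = w*(w + 1)*(w + 3)*(w + 4)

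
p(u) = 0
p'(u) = 0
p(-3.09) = 0.00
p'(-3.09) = 0.00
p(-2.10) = 0.00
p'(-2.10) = 0.00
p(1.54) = 0.00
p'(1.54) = 0.00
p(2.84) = 0.00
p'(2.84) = 0.00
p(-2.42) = 0.00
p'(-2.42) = 0.00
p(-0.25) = 0.00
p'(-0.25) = 0.00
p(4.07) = 0.00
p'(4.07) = 0.00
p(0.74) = 0.00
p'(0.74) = 0.00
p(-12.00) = 0.00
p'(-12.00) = 0.00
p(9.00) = 0.00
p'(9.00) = 0.00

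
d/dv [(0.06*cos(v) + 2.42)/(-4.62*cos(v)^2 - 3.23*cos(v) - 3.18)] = (0.2772*sin(v)^2 - 22.3608*cos(v) - 7.903)*sin(v)/(4.62*cos(v)^2 + 3.23*cos(v) + 3.18)^2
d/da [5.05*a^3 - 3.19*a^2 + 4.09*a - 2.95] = 15.15*a^2 - 6.38*a + 4.09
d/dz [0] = 0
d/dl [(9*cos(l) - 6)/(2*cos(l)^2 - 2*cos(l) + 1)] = 3*(6*cos(l)^2 - 8*cos(l) + 1)*sin(l)/(2*cos(l) - cos(2*l) - 2)^2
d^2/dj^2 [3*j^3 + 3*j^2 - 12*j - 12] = 18*j + 6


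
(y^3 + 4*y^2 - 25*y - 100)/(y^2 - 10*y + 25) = (y^2 + 9*y + 20)/(y - 5)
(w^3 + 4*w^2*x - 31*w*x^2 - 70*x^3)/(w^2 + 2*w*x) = w + 2*x - 35*x^2/w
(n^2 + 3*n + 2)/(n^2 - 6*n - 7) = (n + 2)/(n - 7)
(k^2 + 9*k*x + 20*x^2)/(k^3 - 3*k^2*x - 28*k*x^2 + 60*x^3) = (k + 4*x)/(k^2 - 8*k*x + 12*x^2)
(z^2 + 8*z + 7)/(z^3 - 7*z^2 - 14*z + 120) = (z^2 + 8*z + 7)/(z^3 - 7*z^2 - 14*z + 120)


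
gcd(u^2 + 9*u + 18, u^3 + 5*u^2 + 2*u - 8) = 1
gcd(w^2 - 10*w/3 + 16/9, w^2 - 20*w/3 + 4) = w - 2/3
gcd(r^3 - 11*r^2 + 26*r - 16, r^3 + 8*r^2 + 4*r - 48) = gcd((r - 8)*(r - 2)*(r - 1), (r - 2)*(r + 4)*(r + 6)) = r - 2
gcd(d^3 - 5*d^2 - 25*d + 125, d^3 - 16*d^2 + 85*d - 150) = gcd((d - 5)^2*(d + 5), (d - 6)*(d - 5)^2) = d^2 - 10*d + 25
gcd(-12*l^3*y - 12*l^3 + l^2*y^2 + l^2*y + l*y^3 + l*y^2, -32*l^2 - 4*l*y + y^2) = 4*l + y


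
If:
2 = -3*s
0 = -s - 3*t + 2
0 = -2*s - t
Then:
No Solution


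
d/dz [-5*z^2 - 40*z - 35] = -10*z - 40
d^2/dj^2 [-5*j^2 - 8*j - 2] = -10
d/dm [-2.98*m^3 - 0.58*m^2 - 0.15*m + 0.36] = -8.94*m^2 - 1.16*m - 0.15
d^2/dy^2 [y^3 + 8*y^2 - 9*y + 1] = 6*y + 16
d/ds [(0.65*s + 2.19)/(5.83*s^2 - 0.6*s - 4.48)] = (3.7895*s^2 - 0.39*s - (0.65*s + 2.19)*(11.66*s - 0.6) - 2.912)/(-5.83*s^2 + 0.6*s + 4.48)^2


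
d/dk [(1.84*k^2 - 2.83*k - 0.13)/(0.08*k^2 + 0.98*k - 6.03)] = (2.0296*k^2 - 22.1696*k + 17.1923)/(0.0064*k^4 + 0.1568*k^3 - 0.00440000000000018*k^2 - 11.8188*k + 36.3609)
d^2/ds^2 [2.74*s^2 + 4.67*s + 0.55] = 5.48000000000000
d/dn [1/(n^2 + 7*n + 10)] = (-2*n - 7)/(n^2 + 7*n + 10)^2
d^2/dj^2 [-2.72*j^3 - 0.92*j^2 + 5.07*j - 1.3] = -16.32*j - 1.84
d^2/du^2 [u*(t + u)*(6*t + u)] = 14*t + 6*u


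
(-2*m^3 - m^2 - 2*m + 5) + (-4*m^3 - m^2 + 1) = -6*m^3 - 2*m^2 - 2*m + 6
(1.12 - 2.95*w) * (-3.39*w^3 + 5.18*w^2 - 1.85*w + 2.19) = 10.0005*w^4 - 19.0778*w^3 + 11.2591*w^2 - 8.5325*w + 2.4528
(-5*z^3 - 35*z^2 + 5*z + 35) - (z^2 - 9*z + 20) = -5*z^3 - 36*z^2 + 14*z + 15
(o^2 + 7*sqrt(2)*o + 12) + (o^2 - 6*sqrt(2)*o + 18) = 2*o^2 + sqrt(2)*o + 30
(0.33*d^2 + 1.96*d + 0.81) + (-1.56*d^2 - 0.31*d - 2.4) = -1.23*d^2 + 1.65*d - 1.59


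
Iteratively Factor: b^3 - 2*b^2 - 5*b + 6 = (b + 2)*(b^2 - 4*b + 3) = (b - 3)*(b + 2)*(b - 1)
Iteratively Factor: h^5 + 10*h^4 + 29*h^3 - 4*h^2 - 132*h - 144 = (h + 3)*(h^4 + 7*h^3 + 8*h^2 - 28*h - 48) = (h - 2)*(h + 3)*(h^3 + 9*h^2 + 26*h + 24) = (h - 2)*(h + 3)*(h + 4)*(h^2 + 5*h + 6) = (h - 2)*(h + 2)*(h + 3)*(h + 4)*(h + 3)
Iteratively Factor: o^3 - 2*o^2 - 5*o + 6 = (o - 3)*(o^2 + o - 2) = (o - 3)*(o - 1)*(o + 2)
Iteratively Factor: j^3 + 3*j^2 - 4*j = (j)*(j^2 + 3*j - 4) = j*(j - 1)*(j + 4)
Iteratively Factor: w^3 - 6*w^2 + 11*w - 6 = (w - 2)*(w^2 - 4*w + 3) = (w - 3)*(w - 2)*(w - 1)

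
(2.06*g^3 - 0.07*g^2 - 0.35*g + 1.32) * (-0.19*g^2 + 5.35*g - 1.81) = -0.3914*g^5 + 11.0343*g^4 - 4.0366*g^3 - 1.9966*g^2 + 7.6955*g - 2.3892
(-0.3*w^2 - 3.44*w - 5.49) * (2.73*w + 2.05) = -0.819*w^3 - 10.0062*w^2 - 22.0397*w - 11.2545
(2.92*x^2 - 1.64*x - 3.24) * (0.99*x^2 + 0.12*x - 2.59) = 2.8908*x^4 - 1.2732*x^3 - 10.9672*x^2 + 3.8588*x + 8.3916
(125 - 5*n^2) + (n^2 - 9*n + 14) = -4*n^2 - 9*n + 139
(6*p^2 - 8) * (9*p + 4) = 54*p^3 + 24*p^2 - 72*p - 32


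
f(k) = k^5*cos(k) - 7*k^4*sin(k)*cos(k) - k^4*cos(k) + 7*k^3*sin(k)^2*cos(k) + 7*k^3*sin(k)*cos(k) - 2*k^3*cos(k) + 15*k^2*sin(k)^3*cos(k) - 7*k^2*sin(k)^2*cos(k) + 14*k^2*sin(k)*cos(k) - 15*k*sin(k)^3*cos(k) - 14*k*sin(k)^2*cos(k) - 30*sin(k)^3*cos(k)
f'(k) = -k^5*sin(k) + 7*k^4*sin(k)^2 + k^4*sin(k) - 7*k^4*cos(k)^2 + 5*k^4*cos(k) - 7*k^3*sin(k)^3 - 7*k^3*sin(k)^2 + 14*k^3*sin(k)*cos(k)^2 - 28*k^3*sin(k)*cos(k) + 2*k^3*sin(k) + 7*k^3*cos(k)^2 - 4*k^3*cos(k) - 15*k^2*sin(k)^4 + 7*k^2*sin(k)^3 + 45*k^2*sin(k)^2*cos(k)^2 + 21*k^2*sin(k)^2*cos(k) - 14*k^2*sin(k)^2 - 14*k^2*sin(k)*cos(k)^2 + 21*k^2*sin(k)*cos(k) + 14*k^2*cos(k)^2 - 6*k^2*cos(k) + 15*k*sin(k)^4 + 30*k*sin(k)^3*cos(k) + 14*k*sin(k)^3 - 45*k*sin(k)^2*cos(k)^2 - 14*k*sin(k)^2*cos(k) - 28*k*sin(k)*cos(k)^2 + 28*k*sin(k)*cos(k) + 30*sin(k)^4 - 15*sin(k)^3*cos(k) - 90*sin(k)^2*cos(k)^2 - 14*sin(k)^2*cos(k)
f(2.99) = -69.54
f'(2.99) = -392.17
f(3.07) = -105.69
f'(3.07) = -513.46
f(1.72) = 1.23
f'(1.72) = 2.54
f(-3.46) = 887.46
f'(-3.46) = -2036.67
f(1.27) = -6.11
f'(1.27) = 21.40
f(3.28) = -250.00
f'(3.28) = -863.29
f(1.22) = -7.13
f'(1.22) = 19.37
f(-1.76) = 5.51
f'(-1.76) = -28.46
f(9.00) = -32341.04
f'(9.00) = -64232.23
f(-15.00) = 433811.38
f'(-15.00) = -720697.09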